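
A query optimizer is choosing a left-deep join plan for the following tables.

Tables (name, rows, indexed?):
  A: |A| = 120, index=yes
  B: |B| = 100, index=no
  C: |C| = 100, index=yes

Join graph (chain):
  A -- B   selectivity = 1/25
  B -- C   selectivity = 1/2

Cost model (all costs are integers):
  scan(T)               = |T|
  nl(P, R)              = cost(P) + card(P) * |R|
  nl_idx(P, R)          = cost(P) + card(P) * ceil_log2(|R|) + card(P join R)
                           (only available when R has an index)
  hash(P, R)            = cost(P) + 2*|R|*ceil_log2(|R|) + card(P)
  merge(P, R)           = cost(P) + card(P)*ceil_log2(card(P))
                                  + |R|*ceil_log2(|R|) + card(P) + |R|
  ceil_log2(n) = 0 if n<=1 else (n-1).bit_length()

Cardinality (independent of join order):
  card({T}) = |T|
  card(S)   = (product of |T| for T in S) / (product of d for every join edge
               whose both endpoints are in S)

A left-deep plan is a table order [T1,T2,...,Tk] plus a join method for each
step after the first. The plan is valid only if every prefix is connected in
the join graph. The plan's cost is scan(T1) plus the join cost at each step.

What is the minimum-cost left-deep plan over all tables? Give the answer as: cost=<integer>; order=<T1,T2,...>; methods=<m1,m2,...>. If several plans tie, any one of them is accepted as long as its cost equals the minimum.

cost=3160; order=B,A,C; methods=nl_idx,hash

Selinger DP (subsets sized 1..n):
  {A}: scan cost=120, card=120
  {B}: scan cost=100, card=100
  {C}: scan cost=100, card=100
  {AB}: card=480; try (A,nl_idx)→1280, (B,hash)→1640, (A,merge)→1860, (B,merge)→1880, (A,hash)→1880, (A,nl)→12100 …(+1); best=1280 via (A,nl_idx)
  {BC}: card=5000; try (C,hash)→1600, (B,hash)→1600, (C,merge)→1700, (B,merge)→1700, (C,nl_idx)→5800, (C,nl)→10100 …(+1); best=1600 via (C,hash)
  {ABC}: card=24000; try (C,hash)→3160, (C,merge)→6880, (A,hash)→8280, (C,nl_idx)→28640, (C,nl)→49280, (A,nl_idx)→60600 …(+2); best=3160 via (C,hash)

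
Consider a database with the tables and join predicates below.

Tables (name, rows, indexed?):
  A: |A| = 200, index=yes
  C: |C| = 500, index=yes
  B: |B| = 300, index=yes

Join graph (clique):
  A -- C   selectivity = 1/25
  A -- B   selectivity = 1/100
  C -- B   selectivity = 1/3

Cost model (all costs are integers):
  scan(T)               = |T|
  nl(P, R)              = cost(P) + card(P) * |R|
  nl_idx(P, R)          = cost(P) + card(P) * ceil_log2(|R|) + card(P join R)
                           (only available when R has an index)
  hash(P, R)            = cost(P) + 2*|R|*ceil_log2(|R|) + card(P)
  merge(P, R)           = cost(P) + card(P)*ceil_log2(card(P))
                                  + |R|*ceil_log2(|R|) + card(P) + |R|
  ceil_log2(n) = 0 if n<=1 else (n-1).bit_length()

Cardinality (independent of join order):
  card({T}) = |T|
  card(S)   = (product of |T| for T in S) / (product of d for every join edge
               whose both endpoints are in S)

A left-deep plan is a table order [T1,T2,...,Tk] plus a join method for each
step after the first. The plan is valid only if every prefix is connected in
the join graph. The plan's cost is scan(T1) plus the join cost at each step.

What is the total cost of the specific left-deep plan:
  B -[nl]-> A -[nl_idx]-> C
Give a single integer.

69700

step 1: scan B: cost=300, card=300
step 2: join A via nl
    card(P join A) = 300*200/(100) = 600
    cost = 300 + 300*200 = 60300
step 3: join C via nl_idx
    card(P join C) = 600*500/(25*3) = 4000
    cost = 60300 + 600*9 + 4000 = 69700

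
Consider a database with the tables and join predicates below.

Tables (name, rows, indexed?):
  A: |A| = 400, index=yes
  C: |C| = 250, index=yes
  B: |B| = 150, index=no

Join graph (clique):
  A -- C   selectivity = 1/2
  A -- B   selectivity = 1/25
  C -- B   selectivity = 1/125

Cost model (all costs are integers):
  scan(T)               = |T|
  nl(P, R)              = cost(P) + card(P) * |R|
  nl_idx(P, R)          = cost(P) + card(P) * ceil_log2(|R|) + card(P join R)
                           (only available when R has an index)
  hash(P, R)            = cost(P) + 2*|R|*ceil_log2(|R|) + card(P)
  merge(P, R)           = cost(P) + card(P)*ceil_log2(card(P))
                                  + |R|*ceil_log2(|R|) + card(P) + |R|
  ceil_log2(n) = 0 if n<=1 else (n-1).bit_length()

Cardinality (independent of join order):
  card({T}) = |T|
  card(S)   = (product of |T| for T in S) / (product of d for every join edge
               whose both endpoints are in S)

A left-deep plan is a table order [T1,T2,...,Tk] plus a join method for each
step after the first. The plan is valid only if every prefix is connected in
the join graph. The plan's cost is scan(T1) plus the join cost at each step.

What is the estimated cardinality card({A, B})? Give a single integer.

Tables in S: A(400), B(150)
Edges inside S: A-B(d=25)
numerator = 400 * 150 = 60000
denominator = 25 = 25
card(S) = 60000 / 25 = 2400

2400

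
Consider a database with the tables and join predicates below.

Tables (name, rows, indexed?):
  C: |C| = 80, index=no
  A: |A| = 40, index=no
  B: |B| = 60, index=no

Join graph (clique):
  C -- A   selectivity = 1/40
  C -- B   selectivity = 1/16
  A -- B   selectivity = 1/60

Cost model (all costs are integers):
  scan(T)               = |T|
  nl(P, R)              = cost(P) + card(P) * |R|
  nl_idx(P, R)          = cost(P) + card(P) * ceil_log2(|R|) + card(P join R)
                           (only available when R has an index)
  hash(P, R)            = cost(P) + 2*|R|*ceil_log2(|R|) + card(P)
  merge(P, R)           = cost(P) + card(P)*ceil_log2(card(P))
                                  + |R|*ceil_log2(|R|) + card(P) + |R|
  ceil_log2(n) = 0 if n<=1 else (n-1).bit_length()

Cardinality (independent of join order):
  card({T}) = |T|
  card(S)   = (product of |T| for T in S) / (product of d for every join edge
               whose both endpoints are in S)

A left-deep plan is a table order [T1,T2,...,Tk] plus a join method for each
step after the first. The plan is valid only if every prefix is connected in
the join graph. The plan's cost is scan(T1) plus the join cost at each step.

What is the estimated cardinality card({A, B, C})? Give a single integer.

Tables in S: A(40), B(60), C(80)
Edges inside S: C-A(d=40), C-B(d=16), A-B(d=60)
numerator = 40 * 60 * 80 = 192000
denominator = 40 * 16 * 60 = 38400
card(S) = 192000 / 38400 = 5

5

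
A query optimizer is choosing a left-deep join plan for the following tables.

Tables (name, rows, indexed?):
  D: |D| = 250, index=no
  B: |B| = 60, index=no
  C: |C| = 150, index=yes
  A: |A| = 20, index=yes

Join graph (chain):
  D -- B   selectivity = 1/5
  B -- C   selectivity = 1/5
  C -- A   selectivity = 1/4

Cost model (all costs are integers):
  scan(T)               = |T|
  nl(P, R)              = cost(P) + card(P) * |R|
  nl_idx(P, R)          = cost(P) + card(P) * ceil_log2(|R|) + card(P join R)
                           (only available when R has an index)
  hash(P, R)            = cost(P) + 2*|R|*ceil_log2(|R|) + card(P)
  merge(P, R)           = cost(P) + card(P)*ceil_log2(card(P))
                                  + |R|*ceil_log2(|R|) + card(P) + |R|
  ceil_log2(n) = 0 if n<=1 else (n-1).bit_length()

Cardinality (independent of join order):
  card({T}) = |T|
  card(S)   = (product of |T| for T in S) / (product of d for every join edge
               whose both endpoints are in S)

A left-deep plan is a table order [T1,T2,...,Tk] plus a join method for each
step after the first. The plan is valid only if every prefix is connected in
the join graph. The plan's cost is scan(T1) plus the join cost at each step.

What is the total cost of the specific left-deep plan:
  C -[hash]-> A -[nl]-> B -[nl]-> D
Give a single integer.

step 1: scan C: cost=150, card=150
step 2: join A via hash
    card(P join A) = 150*20/(4) = 750
    cost = 150 + 2*20*5 + 150 = 500
step 3: join B via nl
    card(P join B) = 750*60/(5) = 9000
    cost = 500 + 750*60 = 45500
step 4: join D via nl
    card(P join D) = 9000*250/(5) = 450000
    cost = 45500 + 9000*250 = 2295500

2295500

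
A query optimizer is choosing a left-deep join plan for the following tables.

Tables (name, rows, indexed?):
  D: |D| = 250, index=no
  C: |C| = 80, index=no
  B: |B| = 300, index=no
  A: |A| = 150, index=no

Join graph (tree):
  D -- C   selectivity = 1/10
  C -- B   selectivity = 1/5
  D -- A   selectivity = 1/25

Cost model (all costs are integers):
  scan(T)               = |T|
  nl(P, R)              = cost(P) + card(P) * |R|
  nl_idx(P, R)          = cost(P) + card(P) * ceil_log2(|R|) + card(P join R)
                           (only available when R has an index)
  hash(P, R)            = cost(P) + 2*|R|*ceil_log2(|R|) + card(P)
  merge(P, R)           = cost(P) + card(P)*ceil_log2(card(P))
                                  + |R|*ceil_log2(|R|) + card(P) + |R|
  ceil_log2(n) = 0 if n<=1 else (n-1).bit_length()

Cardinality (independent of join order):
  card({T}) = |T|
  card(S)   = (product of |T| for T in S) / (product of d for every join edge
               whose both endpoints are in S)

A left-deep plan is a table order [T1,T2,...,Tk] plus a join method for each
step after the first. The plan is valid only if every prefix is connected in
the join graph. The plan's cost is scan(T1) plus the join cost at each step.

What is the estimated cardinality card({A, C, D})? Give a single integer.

Tables in S: A(150), C(80), D(250)
Edges inside S: D-C(d=10), D-A(d=25)
numerator = 150 * 80 * 250 = 3000000
denominator = 10 * 25 = 250
card(S) = 3000000 / 250 = 12000

12000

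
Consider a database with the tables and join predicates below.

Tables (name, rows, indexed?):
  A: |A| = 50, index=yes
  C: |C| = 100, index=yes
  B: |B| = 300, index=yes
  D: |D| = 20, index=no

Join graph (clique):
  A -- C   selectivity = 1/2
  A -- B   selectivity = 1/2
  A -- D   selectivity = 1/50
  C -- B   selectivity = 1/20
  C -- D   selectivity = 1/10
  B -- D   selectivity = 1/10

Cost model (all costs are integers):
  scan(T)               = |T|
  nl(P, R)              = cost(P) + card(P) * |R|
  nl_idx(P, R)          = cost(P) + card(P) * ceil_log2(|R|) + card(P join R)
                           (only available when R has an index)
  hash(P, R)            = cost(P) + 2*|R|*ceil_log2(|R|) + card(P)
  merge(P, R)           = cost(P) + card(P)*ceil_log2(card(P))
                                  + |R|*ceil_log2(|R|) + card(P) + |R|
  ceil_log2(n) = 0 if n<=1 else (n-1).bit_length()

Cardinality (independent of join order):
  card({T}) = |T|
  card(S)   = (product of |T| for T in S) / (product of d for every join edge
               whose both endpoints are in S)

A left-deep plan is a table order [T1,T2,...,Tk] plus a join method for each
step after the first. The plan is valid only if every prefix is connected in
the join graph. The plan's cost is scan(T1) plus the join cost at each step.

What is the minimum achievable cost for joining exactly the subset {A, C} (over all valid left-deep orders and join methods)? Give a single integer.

Selinger DP over subsets of {A,C}:
  {A}: scan cost=50, card=50
  {C}: scan cost=100, card=100
  {AC}: card=2500; try (A,hash)→800, (C,merge)→1200, (A,merge)→1250, (C,hash)→1500, (C,nl_idx)→2900, (A,nl_idx)→3200 …(+2); best=800 via (A,hash)

800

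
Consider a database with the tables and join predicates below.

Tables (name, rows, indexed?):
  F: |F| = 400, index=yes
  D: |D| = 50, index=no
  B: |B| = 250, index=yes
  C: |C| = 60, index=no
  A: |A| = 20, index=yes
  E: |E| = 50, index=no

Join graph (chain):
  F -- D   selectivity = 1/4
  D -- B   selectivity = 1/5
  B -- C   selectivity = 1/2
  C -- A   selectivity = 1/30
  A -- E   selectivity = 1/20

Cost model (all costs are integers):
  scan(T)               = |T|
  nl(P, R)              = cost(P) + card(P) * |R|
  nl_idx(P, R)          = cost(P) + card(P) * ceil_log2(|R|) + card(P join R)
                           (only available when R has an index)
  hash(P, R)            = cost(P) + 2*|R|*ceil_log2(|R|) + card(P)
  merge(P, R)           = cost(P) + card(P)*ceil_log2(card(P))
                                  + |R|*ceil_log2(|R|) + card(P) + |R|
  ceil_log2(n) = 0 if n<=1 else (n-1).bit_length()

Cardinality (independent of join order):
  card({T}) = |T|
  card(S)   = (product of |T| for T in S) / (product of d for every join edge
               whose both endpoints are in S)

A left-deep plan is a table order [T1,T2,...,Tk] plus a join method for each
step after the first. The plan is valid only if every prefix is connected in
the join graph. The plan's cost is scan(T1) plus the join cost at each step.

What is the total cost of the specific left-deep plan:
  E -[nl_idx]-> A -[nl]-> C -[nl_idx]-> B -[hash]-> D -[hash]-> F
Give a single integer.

step 1: scan E: cost=50, card=50
step 2: join A via nl_idx
    card(P join A) = 50*20/(20) = 50
    cost = 50 + 50*5 + 50 = 350
step 3: join C via nl
    card(P join C) = 50*60/(30) = 100
    cost = 350 + 50*60 = 3350
step 4: join B via nl_idx
    card(P join B) = 100*250/(2) = 12500
    cost = 3350 + 100*8 + 12500 = 16650
step 5: join D via hash
    card(P join D) = 12500*50/(5) = 125000
    cost = 16650 + 2*50*6 + 12500 = 29750
step 6: join F via hash
    card(P join F) = 125000*400/(4) = 12500000
    cost = 29750 + 2*400*9 + 125000 = 161950

161950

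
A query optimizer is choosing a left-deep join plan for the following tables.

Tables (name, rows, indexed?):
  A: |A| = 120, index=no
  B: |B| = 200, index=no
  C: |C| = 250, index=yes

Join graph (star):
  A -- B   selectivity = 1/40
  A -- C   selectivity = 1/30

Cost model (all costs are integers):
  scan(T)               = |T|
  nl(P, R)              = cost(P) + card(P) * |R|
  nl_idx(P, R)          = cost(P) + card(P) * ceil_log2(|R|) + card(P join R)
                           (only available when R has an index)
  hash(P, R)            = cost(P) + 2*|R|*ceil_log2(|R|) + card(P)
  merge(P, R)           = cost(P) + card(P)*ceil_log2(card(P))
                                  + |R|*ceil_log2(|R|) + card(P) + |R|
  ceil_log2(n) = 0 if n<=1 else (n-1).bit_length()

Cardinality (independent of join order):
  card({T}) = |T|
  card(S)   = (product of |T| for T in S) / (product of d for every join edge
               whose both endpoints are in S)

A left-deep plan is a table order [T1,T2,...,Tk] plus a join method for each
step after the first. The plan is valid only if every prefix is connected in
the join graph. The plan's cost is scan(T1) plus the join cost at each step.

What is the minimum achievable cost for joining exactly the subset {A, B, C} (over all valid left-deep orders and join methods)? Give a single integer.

6280

Selinger DP over subsets of {A,B,C}:
  {A}: scan cost=120, card=120
  {B}: scan cost=200, card=200
  {C}: scan cost=250, card=250
  {AB}: card=600; try (A,hash)→2080, (B,merge)→2880, (A,merge)→2960, (B,hash)→3440, (B,nl)→24120, (A,nl)→24200; best=2080 via (A,hash)
  {AC}: card=1000; try (C,nl_idx)→2080, (A,hash)→2180, (C,merge)→3330, (A,merge)→3460, (C,hash)→4240, (C,nl)→30120 …(+1); best=2080 via (C,nl_idx)
  {ABC}: card=5000; try (B,hash)→6280, (C,hash)→6680, (C,merge)→10930, (C,nl_idx)→11880, (B,merge)→14880, (C,nl)→152080 …(+1); best=6280 via (B,hash)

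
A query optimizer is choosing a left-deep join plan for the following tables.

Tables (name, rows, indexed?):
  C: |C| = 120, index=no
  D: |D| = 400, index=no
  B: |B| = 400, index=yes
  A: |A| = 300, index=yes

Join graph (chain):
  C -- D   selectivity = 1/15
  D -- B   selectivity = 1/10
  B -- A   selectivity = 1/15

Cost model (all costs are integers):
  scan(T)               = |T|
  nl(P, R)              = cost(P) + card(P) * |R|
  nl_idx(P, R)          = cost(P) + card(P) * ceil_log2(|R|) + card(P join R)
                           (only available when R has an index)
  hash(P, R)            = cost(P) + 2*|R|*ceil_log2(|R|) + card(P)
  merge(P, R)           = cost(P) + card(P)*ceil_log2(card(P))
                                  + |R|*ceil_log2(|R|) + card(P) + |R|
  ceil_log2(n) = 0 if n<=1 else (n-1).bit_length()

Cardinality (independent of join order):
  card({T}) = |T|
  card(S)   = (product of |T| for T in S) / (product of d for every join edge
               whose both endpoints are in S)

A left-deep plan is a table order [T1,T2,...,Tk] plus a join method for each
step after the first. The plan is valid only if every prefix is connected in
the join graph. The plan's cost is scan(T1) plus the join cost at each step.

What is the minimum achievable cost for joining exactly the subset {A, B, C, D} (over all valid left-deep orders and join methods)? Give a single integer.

146280

Selinger DP over subsets of {A,B,C,D}:
  {C}: scan cost=120, card=120
  {D}: scan cost=400, card=400
  {B}: scan cost=400, card=400
  {A}: scan cost=300, card=300
  {CD}: card=3200; try (C,hash)→2480, (D,merge)→5080, (C,merge)→5360, (D,hash)→7440, (D,nl)→48120, (C,nl)→48400; best=2480 via (C,hash)
  {BD}: card=16000; try (D,hash)→8000, (B,hash)→8000, (D,merge)→8400, (B,merge)→8400, (B,nl_idx)→20000, (D,nl)→160400 …(+1); best=8000 via (D,hash)
  {AB}: card=8000; try (A,hash)→6200, (B,merge)→7300, (A,merge)→7400, (B,hash)→7800, (B,nl_idx)→11000, (A,nl_idx)→12000 …(+2); best=6200 via (A,hash)
  {BCD}: card=128000; try (B,hash)→12880, (C,hash)→25680, (B,merge)→48080, (B,nl_idx)→159280, (C,merge)→248960, (B,nl)→1282480 …(+1); best=12880 via (B,hash)
  {ABD}: card=320000; try (D,hash)→21400, (A,hash)→29400, (D,merge)→122200, (A,merge)→251000, (A,nl_idx)→472000, (D,nl)→3206200 …(+1); best=21400 via (D,hash)
  {ABCD}: card=2560000; try (A,hash)→146280, (C,hash)→343080, (A,merge)→2319880, (A,nl_idx)→3724880, (C,merge)→6422360, (A,nl)→38412880 …(+1); best=146280 via (A,hash)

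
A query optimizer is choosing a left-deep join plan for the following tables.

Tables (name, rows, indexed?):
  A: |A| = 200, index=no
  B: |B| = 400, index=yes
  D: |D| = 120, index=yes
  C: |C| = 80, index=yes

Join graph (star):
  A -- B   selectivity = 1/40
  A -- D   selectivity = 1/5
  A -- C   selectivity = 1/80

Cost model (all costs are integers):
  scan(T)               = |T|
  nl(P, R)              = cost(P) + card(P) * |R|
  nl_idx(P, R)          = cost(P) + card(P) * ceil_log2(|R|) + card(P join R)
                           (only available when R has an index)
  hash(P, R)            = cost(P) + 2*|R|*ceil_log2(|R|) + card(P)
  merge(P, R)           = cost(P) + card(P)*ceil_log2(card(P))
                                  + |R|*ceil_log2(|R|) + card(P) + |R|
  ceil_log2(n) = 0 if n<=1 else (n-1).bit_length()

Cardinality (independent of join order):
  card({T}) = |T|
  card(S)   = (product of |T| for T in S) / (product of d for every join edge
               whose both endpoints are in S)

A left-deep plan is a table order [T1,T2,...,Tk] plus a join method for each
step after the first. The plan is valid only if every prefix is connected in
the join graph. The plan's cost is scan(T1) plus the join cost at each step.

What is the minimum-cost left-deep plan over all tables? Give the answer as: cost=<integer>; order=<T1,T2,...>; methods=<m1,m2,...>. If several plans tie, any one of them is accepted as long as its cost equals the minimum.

Selinger DP (subsets sized 1..n):
  {A}: scan cost=200, card=200
  {B}: scan cost=400, card=400
  {D}: scan cost=120, card=120
  {C}: scan cost=80, card=80
  {AB}: card=2000; try (B,nl_idx)→4000, (A,hash)→4000, (B,merge)→6000, (A,merge)→6200, (B,hash)→7600, (B,nl)→80200 …(+1); best=4000 via (B,nl_idx)
  {AD}: card=4800; try (D,hash)→2080, (A,merge)→2880, (D,merge)→2960, (A,hash)→3440, (D,nl_idx)→6400, (A,nl)→24120 …(+1); best=2080 via (D,hash)
  {AC}: card=200; try (C,hash)→1520, (C,nl_idx)→1800, (A,merge)→2520, (C,merge)→2640, (A,hash)→3360, (A,nl)→16080 …(+1); best=1520 via (C,hash)
  {ABD}: card=48000; try (D,hash)→7680, (B,hash)→14080, (D,merge)→28960, (D,nl_idx)→66000, (B,merge)→73280, (B,nl_idx)→93280 …(+2); best=7680 via (D,hash)
  {ABC}: card=2000; try (B,nl_idx)→5320, (C,hash)→7120, (B,merge)→7320, (B,hash)→8920, (C,nl_idx)→20000, (C,merge)→28640 …(+2); best=5320 via (B,nl_idx)
  {ACD}: card=4800; try (D,hash)→3400, (D,merge)→4280, (D,nl_idx)→7720, (C,hash)→8000, (D,nl)→25520, (C,nl_idx)→40480 …(+2); best=3400 via (D,hash)
  {ABCD}: card=48000; try (D,hash)→9000, (B,hash)→15400, (D,merge)→30280, (C,hash)→56800, (D,nl_idx)→67320, (B,merge)→74600 …(+6); best=9000 via (D,hash)

cost=9000; order=A,C,B,D; methods=hash,nl_idx,hash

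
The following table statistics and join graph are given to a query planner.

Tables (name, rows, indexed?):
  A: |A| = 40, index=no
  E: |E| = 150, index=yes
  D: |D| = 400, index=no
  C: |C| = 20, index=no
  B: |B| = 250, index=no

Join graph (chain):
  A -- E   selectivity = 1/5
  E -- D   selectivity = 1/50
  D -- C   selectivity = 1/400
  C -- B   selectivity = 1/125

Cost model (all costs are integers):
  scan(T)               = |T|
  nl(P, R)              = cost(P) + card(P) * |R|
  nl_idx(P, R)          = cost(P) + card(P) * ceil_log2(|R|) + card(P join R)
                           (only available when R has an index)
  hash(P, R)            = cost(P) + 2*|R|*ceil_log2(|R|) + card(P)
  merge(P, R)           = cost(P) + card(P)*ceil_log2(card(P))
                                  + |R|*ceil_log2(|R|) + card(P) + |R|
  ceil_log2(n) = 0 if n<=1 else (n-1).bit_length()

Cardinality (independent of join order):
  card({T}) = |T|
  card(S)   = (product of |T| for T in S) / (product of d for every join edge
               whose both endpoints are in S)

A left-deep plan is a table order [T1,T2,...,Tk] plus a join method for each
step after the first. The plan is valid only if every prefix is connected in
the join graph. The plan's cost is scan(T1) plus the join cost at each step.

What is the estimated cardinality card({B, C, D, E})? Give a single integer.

120

Tables in S: B(250), C(20), D(400), E(150)
Edges inside S: E-D(d=50), D-C(d=400), C-B(d=125)
numerator = 250 * 20 * 400 * 150 = 300000000
denominator = 50 * 400 * 125 = 2500000
card(S) = 300000000 / 2500000 = 120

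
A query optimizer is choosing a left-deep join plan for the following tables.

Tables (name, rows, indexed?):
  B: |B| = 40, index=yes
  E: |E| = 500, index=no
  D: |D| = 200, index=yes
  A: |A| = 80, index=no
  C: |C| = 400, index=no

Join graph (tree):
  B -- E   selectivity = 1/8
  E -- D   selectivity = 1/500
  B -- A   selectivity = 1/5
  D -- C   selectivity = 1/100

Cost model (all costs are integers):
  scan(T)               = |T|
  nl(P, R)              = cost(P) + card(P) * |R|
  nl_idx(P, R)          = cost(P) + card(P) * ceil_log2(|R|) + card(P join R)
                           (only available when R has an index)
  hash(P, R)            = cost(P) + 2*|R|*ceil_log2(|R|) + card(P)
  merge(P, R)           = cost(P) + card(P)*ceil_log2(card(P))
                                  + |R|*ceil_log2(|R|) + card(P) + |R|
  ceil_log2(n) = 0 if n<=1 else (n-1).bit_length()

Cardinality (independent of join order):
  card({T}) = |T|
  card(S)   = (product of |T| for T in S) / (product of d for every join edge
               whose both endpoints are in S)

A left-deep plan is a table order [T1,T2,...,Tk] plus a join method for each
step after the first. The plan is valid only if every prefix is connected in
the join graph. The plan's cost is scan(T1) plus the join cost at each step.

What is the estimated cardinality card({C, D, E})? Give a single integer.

Tables in S: C(400), D(200), E(500)
Edges inside S: E-D(d=500), D-C(d=100)
numerator = 400 * 200 * 500 = 40000000
denominator = 500 * 100 = 50000
card(S) = 40000000 / 50000 = 800

800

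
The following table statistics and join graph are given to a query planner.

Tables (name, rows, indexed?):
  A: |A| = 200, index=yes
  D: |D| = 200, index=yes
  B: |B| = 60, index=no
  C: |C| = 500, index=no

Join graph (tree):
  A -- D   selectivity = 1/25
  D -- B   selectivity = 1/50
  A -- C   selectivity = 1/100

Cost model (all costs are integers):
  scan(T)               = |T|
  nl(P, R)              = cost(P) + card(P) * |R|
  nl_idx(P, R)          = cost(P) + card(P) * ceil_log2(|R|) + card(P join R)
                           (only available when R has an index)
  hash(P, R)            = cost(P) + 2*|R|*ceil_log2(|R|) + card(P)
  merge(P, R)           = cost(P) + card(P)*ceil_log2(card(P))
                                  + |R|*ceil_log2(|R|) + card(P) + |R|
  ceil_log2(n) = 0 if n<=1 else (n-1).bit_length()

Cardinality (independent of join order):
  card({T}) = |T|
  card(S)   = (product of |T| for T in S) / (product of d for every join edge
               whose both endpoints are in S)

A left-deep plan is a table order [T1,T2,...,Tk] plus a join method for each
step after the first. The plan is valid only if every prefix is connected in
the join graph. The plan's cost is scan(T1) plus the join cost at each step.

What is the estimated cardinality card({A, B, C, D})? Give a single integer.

Tables in S: A(200), B(60), C(500), D(200)
Edges inside S: A-D(d=25), D-B(d=50), A-C(d=100)
numerator = 200 * 60 * 500 * 200 = 1200000000
denominator = 25 * 50 * 100 = 125000
card(S) = 1200000000 / 125000 = 9600

9600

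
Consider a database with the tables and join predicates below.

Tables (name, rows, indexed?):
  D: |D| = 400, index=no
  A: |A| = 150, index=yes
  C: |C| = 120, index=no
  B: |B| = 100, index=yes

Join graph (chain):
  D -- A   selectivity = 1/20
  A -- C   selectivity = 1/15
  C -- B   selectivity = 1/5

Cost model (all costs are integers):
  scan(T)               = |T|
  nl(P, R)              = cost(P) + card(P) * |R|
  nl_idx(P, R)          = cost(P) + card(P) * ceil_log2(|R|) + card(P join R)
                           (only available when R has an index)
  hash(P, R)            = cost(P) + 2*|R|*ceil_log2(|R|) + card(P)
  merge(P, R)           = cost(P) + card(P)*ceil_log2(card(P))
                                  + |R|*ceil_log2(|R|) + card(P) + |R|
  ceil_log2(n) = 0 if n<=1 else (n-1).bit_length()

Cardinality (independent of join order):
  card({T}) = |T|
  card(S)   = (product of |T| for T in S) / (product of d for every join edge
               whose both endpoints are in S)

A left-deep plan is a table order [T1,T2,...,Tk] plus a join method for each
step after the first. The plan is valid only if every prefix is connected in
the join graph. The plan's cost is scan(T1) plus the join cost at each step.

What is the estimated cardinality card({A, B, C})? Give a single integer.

24000

Tables in S: A(150), B(100), C(120)
Edges inside S: A-C(d=15), C-B(d=5)
numerator = 150 * 100 * 120 = 1800000
denominator = 15 * 5 = 75
card(S) = 1800000 / 75 = 24000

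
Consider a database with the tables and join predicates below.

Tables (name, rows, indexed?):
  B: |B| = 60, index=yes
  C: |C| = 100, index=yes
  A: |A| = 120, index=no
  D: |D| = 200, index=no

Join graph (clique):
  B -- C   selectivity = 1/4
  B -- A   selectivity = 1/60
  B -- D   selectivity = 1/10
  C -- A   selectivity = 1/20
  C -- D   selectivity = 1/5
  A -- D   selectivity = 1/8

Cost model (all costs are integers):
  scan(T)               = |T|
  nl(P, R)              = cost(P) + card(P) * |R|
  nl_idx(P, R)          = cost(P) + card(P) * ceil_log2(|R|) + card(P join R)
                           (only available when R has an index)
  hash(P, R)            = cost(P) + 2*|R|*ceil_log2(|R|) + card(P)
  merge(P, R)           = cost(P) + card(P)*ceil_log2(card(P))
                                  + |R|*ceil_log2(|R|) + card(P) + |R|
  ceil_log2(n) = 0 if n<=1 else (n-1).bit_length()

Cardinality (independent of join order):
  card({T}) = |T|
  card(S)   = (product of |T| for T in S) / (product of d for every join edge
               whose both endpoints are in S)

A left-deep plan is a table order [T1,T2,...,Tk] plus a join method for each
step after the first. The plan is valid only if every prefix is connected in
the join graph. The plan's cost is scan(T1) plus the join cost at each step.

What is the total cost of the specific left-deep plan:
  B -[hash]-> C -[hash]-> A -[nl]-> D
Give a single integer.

step 1: scan B: cost=60, card=60
step 2: join C via hash
    card(P join C) = 60*100/(4) = 1500
    cost = 60 + 2*100*7 + 60 = 1520
step 3: join A via hash
    card(P join A) = 1500*120/(60*20) = 150
    cost = 1520 + 2*120*7 + 1500 = 4700
step 4: join D via nl
    card(P join D) = 150*200/(10*5*8) = 75
    cost = 4700 + 150*200 = 34700

34700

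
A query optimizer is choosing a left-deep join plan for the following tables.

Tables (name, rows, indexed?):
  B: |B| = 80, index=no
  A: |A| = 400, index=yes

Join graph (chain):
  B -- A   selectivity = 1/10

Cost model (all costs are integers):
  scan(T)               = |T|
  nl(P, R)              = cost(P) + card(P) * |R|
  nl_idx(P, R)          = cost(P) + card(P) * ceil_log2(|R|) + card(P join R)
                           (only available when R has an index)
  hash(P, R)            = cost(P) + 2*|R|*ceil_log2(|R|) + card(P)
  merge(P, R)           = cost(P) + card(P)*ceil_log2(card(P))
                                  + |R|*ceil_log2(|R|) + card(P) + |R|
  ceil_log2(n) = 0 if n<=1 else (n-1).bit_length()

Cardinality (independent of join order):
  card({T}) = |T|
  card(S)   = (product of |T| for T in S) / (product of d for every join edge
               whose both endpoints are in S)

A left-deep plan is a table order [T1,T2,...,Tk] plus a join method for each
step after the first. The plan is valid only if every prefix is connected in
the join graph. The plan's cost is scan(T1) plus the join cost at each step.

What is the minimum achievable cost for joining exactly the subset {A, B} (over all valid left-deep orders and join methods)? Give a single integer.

1920

Selinger DP over subsets of {A,B}:
  {B}: scan cost=80, card=80
  {A}: scan cost=400, card=400
  {AB}: card=3200; try (B,hash)→1920, (A,nl_idx)→4000, (A,merge)→4720, (B,merge)→5040, (A,hash)→7360, (A,nl)→32080 …(+1); best=1920 via (B,hash)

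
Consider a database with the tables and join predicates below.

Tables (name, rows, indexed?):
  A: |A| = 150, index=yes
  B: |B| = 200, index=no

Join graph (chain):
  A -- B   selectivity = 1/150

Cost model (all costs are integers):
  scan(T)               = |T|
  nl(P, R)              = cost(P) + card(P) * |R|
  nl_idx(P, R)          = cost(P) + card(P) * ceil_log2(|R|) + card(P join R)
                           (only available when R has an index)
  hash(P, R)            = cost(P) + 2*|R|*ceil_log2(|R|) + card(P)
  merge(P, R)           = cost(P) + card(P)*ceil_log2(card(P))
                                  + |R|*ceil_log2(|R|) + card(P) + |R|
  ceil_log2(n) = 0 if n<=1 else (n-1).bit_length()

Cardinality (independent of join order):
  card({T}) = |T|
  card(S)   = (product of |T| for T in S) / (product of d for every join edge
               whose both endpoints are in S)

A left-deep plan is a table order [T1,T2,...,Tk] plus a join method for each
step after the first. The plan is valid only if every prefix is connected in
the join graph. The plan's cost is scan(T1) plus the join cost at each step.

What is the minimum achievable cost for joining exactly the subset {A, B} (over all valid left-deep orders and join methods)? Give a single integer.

Selinger DP over subsets of {A,B}:
  {A}: scan cost=150, card=150
  {B}: scan cost=200, card=200
  {AB}: card=200; try (A,nl_idx)→2000, (A,hash)→2800, (B,merge)→3300, (A,merge)→3350, (B,hash)→3500, (B,nl)→30150 …(+1); best=2000 via (A,nl_idx)

2000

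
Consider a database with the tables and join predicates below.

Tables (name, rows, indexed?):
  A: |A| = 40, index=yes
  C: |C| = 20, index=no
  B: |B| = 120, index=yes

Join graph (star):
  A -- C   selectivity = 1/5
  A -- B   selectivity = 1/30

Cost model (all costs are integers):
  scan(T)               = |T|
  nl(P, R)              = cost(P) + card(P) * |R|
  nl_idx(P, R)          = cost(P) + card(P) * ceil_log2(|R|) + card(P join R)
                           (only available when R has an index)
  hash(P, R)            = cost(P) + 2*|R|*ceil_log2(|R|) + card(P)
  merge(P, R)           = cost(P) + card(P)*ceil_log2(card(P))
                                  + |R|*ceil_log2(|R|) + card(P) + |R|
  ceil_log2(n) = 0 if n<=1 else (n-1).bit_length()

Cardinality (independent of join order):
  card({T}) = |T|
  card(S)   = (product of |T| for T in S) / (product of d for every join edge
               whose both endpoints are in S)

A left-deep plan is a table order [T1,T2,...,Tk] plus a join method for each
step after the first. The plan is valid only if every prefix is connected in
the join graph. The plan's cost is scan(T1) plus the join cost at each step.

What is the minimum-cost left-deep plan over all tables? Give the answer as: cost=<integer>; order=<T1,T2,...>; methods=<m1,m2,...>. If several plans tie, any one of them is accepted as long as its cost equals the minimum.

Selinger DP (subsets sized 1..n):
  {A}: scan cost=40, card=40
  {C}: scan cost=20, card=20
  {B}: scan cost=120, card=120
  {AC}: card=160; try (C,hash)→280, (A,nl_idx)→300, (A,merge)→420, (C,merge)→440, (A,hash)→520, (A,nl)→820 …(+1); best=280 via (C,hash)
  {AB}: card=160; try (B,nl_idx)→480, (A,hash)→720, (A,nl_idx)→1000, (B,merge)→1280, (A,merge)→1360, (B,hash)→1760 …(+2); best=480 via (B,nl_idx)
  {ABC}: card=640; try (C,hash)→840, (C,merge)→2040, (B,nl_idx)→2040, (B,hash)→2120, (B,merge)→2680, (C,nl)→3680 …(+1); best=840 via (C,hash)

cost=840; order=A,B,C; methods=nl_idx,hash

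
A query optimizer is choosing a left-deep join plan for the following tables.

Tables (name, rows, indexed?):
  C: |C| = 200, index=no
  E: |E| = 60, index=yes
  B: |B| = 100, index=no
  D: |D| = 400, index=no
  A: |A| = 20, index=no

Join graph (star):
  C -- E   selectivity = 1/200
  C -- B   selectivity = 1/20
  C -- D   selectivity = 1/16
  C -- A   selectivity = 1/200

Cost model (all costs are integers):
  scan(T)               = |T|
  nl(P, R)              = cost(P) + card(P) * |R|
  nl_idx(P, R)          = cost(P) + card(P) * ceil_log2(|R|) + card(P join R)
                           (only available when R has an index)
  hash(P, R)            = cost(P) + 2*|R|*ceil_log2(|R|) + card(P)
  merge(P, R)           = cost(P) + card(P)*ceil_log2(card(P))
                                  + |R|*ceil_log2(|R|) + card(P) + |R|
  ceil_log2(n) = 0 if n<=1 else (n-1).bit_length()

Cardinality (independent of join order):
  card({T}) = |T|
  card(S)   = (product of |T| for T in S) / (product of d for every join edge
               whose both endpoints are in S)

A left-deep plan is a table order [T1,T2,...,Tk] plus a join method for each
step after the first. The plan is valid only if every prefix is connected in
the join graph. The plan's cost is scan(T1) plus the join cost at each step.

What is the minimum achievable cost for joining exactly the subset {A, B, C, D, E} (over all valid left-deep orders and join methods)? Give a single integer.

4676

Selinger DP over subsets of {A,B,C,D,E}:
  {C}: scan cost=200, card=200
  {E}: scan cost=60, card=60
  {B}: scan cost=100, card=100
  {D}: scan cost=400, card=400
  {A}: scan cost=20, card=20
  {CE}: card=60; try (E,hash)→1120, (E,nl_idx)→1460, (C,merge)→2280, (E,merge)→2420, (C,hash)→3320, (C,nl)→12060 …(+1); best=1120 via (E,hash)
  {BC}: card=1000; try (B,hash)→1800, (C,merge)→2700, (B,merge)→2800, (C,hash)→3400, (C,nl)→20100, (B,nl)→20200; best=1800 via (B,hash)
  {CD}: card=5000; try (C,hash)→4000, (D,merge)→6000, (C,merge)→6200, (D,hash)→7600, (D,nl)→80200, (C,nl)→80400; best=4000 via (C,hash)
  {AC}: card=20; try (A,hash)→600, (C,merge)→1940, (A,merge)→2120, (C,hash)→3240, (C,nl)→4020, (A,nl)→4200; best=600 via (A,hash)
  {BCE}: card=300; try (B,merge)→2340, (B,hash)→2580, (E,hash)→3520, (B,nl)→7120, (E,nl_idx)→8100, (E,merge)→13220 …(+1); best=2340 via (B,merge)
  {CDE}: card=1500; try (D,merge)→5540, (D,hash)→8380, (E,hash)→9720, (D,nl)→25120, (E,nl_idx)→35500, (E,merge)→74420 …(+1); best=5540 via (D,merge)
  {ACE}: card=6; try (E,nl_idx)→726, (E,merge)→1140, (E,hash)→1340, (A,hash)→1380, (A,merge)→1660, (E,nl)→1800 …(+1); best=726 via (E,nl_idx)
  {BCD}: card=25000; try (D,hash)→10000, (B,hash)→10400, (D,merge)→16800, (B,merge)→74800, (D,nl)→401800, (B,nl)→504000; best=10000 via (D,hash)
  {ABC}: card=100; try (B,merge)→1520, (B,hash)→2020, (B,nl)→2600, (A,hash)→3000, (A,merge)→12920, (A,nl)→21800; best=1520 via (B,merge)
  {ACD}: card=500; try (D,merge)→4720, (D,hash)→7820, (D,nl)→8600, (A,hash)→9200, (A,merge)→74120, (A,nl)→104000; best=4720 via (D,merge)
  {BCDE}: card=7500; try (B,hash)→8440, (D,merge)→9340, (D,hash)→9840, (B,merge)→24340, (E,hash)→35720, (D,nl)→122340 …(+4); best=8440 via (B,hash)
  {ABCE}: card=30; try (B,nl)→1326, (B,merge)→1550, (B,hash)→2132, (E,nl_idx)→2150, (E,hash)→2340, (E,merge)→2740 …(+4); best=1326 via (B,nl)
  {ACDE}: card=150; try (D,nl)→3126, (D,merge)→4750, (E,hash)→5940, (A,hash)→7240, (E,nl_idx)→7870, (D,hash)→7932 …(+4); best=3126 via (D,nl)
  {ABCD}: card=2500; try (D,merge)→6320, (B,hash)→6620, (D,hash)→8820, (B,merge)→10520, (A,hash)→35200, (D,nl)→41520 …(+3); best=6320 via (D,merge)
  {ABCDE}: card=750; try (B,hash)→4676, (B,merge)→5276, (D,merge)→5506, (D,hash)→8556, (E,hash)→9540, (D,nl)→13326 …(+7); best=4676 via (B,hash)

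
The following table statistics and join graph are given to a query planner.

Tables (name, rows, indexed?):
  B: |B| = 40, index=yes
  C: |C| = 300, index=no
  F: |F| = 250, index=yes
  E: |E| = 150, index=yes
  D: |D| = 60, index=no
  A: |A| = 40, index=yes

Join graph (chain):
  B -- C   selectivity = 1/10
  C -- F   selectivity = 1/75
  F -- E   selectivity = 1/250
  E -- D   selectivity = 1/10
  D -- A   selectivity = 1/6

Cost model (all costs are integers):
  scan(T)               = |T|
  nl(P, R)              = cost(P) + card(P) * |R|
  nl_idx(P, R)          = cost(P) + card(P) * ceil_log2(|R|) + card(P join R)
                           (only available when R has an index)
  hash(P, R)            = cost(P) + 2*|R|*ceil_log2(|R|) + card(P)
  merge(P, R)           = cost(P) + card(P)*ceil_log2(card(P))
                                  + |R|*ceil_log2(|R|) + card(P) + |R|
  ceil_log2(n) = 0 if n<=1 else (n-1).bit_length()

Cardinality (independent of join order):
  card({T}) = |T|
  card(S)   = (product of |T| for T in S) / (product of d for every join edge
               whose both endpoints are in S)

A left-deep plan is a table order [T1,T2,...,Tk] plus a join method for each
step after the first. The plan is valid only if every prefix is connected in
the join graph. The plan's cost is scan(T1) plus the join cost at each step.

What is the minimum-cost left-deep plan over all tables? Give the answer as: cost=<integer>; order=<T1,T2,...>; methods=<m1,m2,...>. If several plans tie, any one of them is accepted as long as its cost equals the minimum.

Selinger DP (subsets sized 1..n):
  {B}: scan cost=40, card=40
  {C}: scan cost=300, card=300
  {F}: scan cost=250, card=250
  {E}: scan cost=150, card=150
  {D}: scan cost=60, card=60
  {A}: scan cost=40, card=40
  {BC}: card=1200; try (B,hash)→1080, (B,nl_idx)→3300, (C,merge)→3320, (B,merge)→3580, (C,hash)→5480, (C,nl)→12040 …(+1); best=1080 via (B,hash)
  {CF}: card=1000; try (F,nl_idx)→3700, (F,hash)→4600, (C,merge)→5500, (F,merge)→5550, (C,hash)→5900, (C,nl)→75250 …(+1); best=3700 via (F,nl_idx)
  {EF}: card=150; try (F,nl_idx)→1500, (E,nl_idx)→2400, (E,hash)→2900, (F,merge)→3750, (E,merge)→3850, (F,hash)→4300 …(+2); best=1500 via (F,nl_idx)
  {DE}: card=900; try (D,hash)→1020, (E,nl_idx)→1440, (E,merge)→1830, (D,merge)→1920, (E,hash)→2520, (E,nl)→9060 …(+1); best=1020 via (D,hash)
  {AD}: card=400; try (A,hash)→600, (D,merge)→740, (A,merge)→760, (D,hash)→800, (A,nl_idx)→820, (D,nl)→2440 …(+1); best=600 via (A,hash)
  {BCF}: card=4000; try (B,hash)→5180, (F,hash)→6280, (B,nl_idx)→13700, (F,nl_idx)→14680, (B,merge)→14980, (F,merge)→17730 …(+2); best=5180 via (B,hash)
  {CEF}: card=600; try (C,merge)→5850, (C,hash)→7050, (E,hash)→7100, (E,nl_idx)→12300, (E,merge)→16050, (C,nl)→46500 …(+1); best=5850 via (C,merge)
  {DEF}: card=900; try (D,hash)→2370, (D,merge)→3270, (F,hash)→5920, (F,nl_idx)→9120, (D,nl)→10500, (F,merge)→13170 …(+1); best=2370 via (D,hash)
  {ADE}: card=6000; try (A,hash)→2400, (E,hash)→3400, (E,merge)→5950, (E,nl_idx)→9800, (A,merge)→11200, (A,nl_idx)→12420 …(+2); best=2400 via (A,hash)
  {BCEF}: card=2400; try (B,hash)→6930, (E,hash)→11580, (B,nl_idx)→11850, (B,merge)→12730, (B,nl)→29850, (E,nl_idx)→39580 …(+2); best=6930 via (B,hash)
  {CDEF}: card=3600; try (D,hash)→7170, (C,hash)→8670, (D,merge)→12870, (C,merge)→15270, (D,nl)→41850, (C,nl)→272370; best=7170 via (D,hash)
  {ADEF}: card=6000; try (A,hash)→3750, (F,hash)→12400, (A,merge)→12550, (A,nl_idx)→13770, (A,nl)→38370, (F,nl_idx)→56400 …(+2); best=3750 via (A,hash)
  {BCDEF}: card=14400; try (D,hash)→10050, (B,hash)→11250, (D,merge)→38550, (B,nl_idx)→43170, (B,merge)→54250, (D,nl)→150930 …(+1); best=10050 via (D,hash)
  {ACDEF}: card=24000; try (A,hash)→11250, (C,hash)→15150, (A,nl_idx)→52770, (A,merge)→54250, (C,merge)→90750, (A,nl)→151170 …(+1); best=11250 via (A,hash)
  {ABCDEF}: card=96000; try (A,hash)→24930, (B,hash)→35730, (A,nl_idx)→192450, (A,merge)→226330, (B,nl_idx)→251250, (B,merge)→395530 …(+2); best=24930 via (A,hash)

cost=24930; order=E,F,C,B,D,A; methods=nl_idx,merge,hash,hash,hash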